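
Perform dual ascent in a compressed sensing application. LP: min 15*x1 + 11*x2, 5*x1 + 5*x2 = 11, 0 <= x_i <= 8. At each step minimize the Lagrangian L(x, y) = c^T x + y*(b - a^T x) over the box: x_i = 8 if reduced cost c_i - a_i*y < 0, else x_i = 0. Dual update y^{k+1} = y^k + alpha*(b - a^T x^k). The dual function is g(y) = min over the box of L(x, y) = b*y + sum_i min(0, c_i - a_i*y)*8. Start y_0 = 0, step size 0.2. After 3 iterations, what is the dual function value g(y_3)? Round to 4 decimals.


Dual ascent for LP: min 15*x1 + 11*x2, 5*x1 + 5*x2 = 11, 0 <= x_i <= 8
Step 1: y^k = 0.0, reduced costs: (15.0, 11.0)
  x^k = (0.0, 0.0), subgradient = b - a^T x = 11.0
  y^{k+1} = 0.0 + 0.2*11.0 = 2.2
Step 2: y^k = 2.2, reduced costs: (4.0, 0.0)
  x^k = (0.0, 0.0), subgradient = b - a^T x = 11.0
  y^{k+1} = 2.2 + 0.2*11.0 = 4.4
Step 3: y^k = 4.4, reduced costs: (-7.0, -11.0)
  x^k = (8.0, 8.0), subgradient = b - a^T x = -69.0
  y^{k+1} = 4.4 + 0.2*-69.0 = -9.4
Dual objective at y_3 = -9.4: reduced costs (62.0, 58.0), box minimizer x = (0.0, 0.0)
g(y_3) = b*y + (c1 - a1*y)*x1 + (c2 - a2*y)*x2 = 11*(-9.4) + 62.0*0.0 + 58.0*0.0 = -103.4 + 0.0 + 0.0 = -103.4


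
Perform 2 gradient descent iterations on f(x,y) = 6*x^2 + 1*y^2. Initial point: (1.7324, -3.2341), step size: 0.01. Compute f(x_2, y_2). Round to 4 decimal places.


Gradient descent on f(x,y) = 6*x^2 + 1*y^2.
Starting point: (1.7324, -3.2341), alpha = 0.01
Step 1: grad_x = 2*6*1.7324 = 20.7888, grad_y = 2*1*-3.2341 = -6.4682
  x_1 = 1.7324 - 0.01*20.7888 = 1.5245
  y_1 = -3.2341 - 0.01*-6.4682 = -3.1694
Step 2: grad_x = 2*6*1.5245 = 18.2941, grad_y = 2*1*-3.1694 = -6.3388
  x_2 = 1.5245 - 0.01*18.2941 = 1.3416
  y_2 = -3.1694 - 0.01*-6.3388 = -3.106
f(1.3416, -3.106) = 6*1.3416^2 + 1*(-3.106)^2 = 20.4463


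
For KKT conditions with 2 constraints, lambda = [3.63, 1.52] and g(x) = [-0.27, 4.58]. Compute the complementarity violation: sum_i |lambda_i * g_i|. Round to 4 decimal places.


KKT complementary slackness check:
lambda_1 * g_1 = 3.63 * -0.27 = -0.9801
lambda_2 * g_2 = 1.52 * 4.58 = 6.9616
Total violation = 0.9801 + 6.9616 = 7.9417


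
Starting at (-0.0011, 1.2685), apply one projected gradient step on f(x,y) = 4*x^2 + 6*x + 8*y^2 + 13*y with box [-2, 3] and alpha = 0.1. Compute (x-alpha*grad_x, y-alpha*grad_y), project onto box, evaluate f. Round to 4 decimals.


Step 1: Compute gradient at (-0.0011, 1.2685).
grad_x = 2*4*-0.0011 + 6 = 5.9912
grad_y = 2*8*1.2685 + 13 = 33.296
Step 2: Gradient step.
x_raw = -0.0011 - 0.1*5.9912 = -0.6002
y_raw = 1.2685 - 0.1*33.296 = -2.0611
Step 3: Project onto [-2, 3].
x_proj = clip(-0.6002) = -0.6002
y_proj = clip(-2.0611) = -2.0
Step 4: Evaluate f.
f(-0.6002, -2.0) = 3.8397


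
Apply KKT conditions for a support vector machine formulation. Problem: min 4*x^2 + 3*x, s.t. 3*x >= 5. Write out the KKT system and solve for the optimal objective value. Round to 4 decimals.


Step 1: Try lambda = 0 (constraint inactive).
x_unc = -3/(2*4) = -0.375
Check: 3*-0.375 = -1.125 < 5 -- violated!
Step 2: Constraint must be active: 3*x = 5
x* = 5/3 = 1.6667 (rounded; the exact value 5/3 is used below)
lambda = (2*4*(5/3) + 3)/3 = 5.4444
Step 3: Compute optimal value.
f(x*) = 4*(5/3)^2 + 3*(5/3) = 16.1111


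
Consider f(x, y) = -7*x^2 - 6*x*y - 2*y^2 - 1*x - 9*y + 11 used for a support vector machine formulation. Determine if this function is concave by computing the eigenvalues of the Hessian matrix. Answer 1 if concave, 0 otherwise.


The Hessian of f(x,y) = -7*x^2 - 6*x*y - 2*y^2 - 1*x - 9*y + 11 is:
H = [[-14, -6], [-6, -4]]
Trace = -14 - 4 = -18
Determinant = -14*-4 - (-6)^2 = 20
Discriminant = (-18)^2 - 4*20 = 244.0
Eigenvalues: lambda_1 = -16.8102, lambda_2 = -1.1898
The function is concave.

1


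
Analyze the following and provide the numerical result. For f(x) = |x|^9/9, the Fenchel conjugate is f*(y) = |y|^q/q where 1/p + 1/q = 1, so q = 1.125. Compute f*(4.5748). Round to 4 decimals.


The conjugate exponent q satisfies 1/p + 1/q = 1.
p = 9, so q = 9/(9 - 1) = 1.125
|y|^q = 4.5748^1.125 = 5.5325
f*(4.5748) = 5.5325 / 1.125 = 4.9177


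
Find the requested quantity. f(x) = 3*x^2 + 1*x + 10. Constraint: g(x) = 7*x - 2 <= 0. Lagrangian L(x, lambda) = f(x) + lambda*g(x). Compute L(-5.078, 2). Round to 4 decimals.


Step 1: Evaluate f(x).
f(-5.078) = 3*(-5.078)^2 + 1*(-5.078) + 10 = 82.2803
Step 2: Evaluate g(x).
g(-5.078) = 7*-5.078 - 2 = -37.546
Step 3: Compute Lagrangian.
L = 82.2803 + 2*-37.546 = 7.1883


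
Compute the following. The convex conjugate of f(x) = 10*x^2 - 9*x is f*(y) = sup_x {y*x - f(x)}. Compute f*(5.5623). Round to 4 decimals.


f*(y) = sup_x {y*x - a*x^2 - b*x} = sup_x {(y-b)*x - a*x^2}
FOC: (y - b) - 2a*x = 0 => x* = (y - b)/(2a)
x* = (5.5623 + 9)/(2*10) = 0.7281
f*(5.5623) = (y-b)^2/(4a) = (5.5623 + 9)^2/(4*10)
= 212.0606/40 = 5.3015


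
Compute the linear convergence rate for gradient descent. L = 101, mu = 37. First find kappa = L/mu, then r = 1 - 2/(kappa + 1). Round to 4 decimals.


Step 1: Compute the condition number.
kappa = L/mu = 101/37 = 2.7297
Step 2: Compute the convergence rate.
r = 1 - 2/(kappa + 1) = 1 - 2*mu/(L + mu) = (L - mu)/(L + mu) = 64/138 = 0.4638


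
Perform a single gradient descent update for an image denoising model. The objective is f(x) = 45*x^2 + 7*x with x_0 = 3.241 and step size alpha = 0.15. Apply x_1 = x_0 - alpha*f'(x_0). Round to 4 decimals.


We compute the gradient at x_0 and apply the update.
f'(x) = 90*x + 7
f'(3.241) = 90*3.241 + 7 = 298.69
x_1 = 3.241 - 0.15*298.69 = -41.5625


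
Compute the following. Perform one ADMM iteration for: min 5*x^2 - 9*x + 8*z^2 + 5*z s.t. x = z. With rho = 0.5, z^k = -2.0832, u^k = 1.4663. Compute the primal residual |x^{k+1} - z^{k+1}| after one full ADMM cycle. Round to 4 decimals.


ADMM iteration with rho = 0.5, z^k = -2.0832, u^k = 1.4663
Step 1: x-update.
Minimize 5*x^2 - 9*x + (0.5/2)*(x + 2.0832 + 1.4663)^2
FOC: (2*5 + 0.5)*x = 9 + 0.5*(-2.0832 - 1.4663)
x^{k+1} = 0.6881
Step 2: z-update.
Minimize 8*z^2 + 5*z + (0.5/2)*(0.6881 - z + 1.4663)^2
FOC: (2*8 + 0.5)*z = -5 + 0.5*(0.6881 + 1.4663)
z^{k+1} = -0.2377
Step 3: u-update.
u^{k+1} = 1.4663 + 0.6881 + 0.2377 = 2.3922
Step 4: Primal residual = |0.6881 + 0.2377| = 0.9259


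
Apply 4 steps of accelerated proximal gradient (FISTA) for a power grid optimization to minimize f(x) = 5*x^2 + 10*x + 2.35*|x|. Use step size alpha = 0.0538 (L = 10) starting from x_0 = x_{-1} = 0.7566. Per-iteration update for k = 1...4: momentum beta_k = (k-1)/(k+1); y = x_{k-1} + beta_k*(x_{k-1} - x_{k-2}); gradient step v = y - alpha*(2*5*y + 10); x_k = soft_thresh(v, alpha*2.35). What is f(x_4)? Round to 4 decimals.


FISTA on f(x) = 5*x^2 + 10*x + 2.35*|x|
L = 10, alpha = 0.0538
Iteration 1: beta = 0.0, y = 0.7566 + 0.0*(0.7566 - 0.7566) = 0.7566
  grad(y) = 17.566, v = y - alpha*grad = -0.1885
  prox(v) = soft_thresh(-0.1885, 0.1264) = -0.062
Iteration 2: beta = 0.3333, y = -0.062 + 0.3333*(-0.062 - 0.7566) = -0.3349
  grad(y) = 6.6511, v = y - alpha*grad = -0.6927
  prox(v) = soft_thresh(-0.6927, 0.1264) = -0.5663
Iteration 3: beta = 0.5, y = -0.5663 + 0.5*(-0.5663 + 0.062) = -0.8184
  grad(y) = 1.8157, v = y - alpha*grad = -0.9161
  prox(v) = soft_thresh(-0.9161, 0.1264) = -0.7897
Iteration 4: beta = 0.6, y = -0.7897 + 0.6*(-0.7897 + 0.5663) = -0.9237
  grad(y) = 0.7628, v = y - alpha*grad = -0.9648
  prox(v) = soft_thresh(-0.9648, 0.1264) = -0.8383
f(x_4) = 5*(-0.8383)^2 + 10*(-0.8383) + 2.35*|-0.8383| = -2.8992


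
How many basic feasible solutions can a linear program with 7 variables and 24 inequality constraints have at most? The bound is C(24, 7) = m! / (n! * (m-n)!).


Each vertex corresponds to some choice of n active constraints out of m, so the number of vertices is at most C(m, n) = m! / (n!(m-n)!).
m = 24, n = 7
Numerator: 24 * 23 * 22 * 21 * 20 * 19 * 18
Denominator: 7! = 5040
C(24, 7) = 346104


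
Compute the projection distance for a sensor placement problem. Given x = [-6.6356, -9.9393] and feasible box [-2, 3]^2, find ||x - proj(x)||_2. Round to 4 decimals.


Project each component onto [-2, 3].
clip(-6.6356) = -2.0, clip(-9.9393) = -2.0
Projection = [-2.0, -2.0]
Squared diffs: [21.4888, 63.0325]
Distance = sqrt(84.5213) = 9.1935


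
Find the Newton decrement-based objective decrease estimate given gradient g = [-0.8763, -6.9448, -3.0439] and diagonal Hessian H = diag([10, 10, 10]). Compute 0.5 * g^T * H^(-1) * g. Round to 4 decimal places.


Step 1: H is diagonal, so H^(-1) * g = [-0.0876, -0.6945, -0.3044].
Step 2: g^T H^(-1) g = sum_i g_i^2 / H_ii
  = (-0.8763)^2/10 + (-6.9448)^2/10 + (-3.0439)^2/10
  = 0.0768 + 4.823 + 0.9265 = 5.8263
Step 3: Objective decrease = 0.5 * g^T H^(-1) g = 2.9132


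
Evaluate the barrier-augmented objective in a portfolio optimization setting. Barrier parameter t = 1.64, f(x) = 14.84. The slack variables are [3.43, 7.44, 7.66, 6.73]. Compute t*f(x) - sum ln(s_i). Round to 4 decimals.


Step 1: Compute log-barrier.
ln values: [1.2326, 2.0069, 2.036, 1.9066]
phi = -(1.2326 + 2.0069 + 2.036 + 1.9066) = -7.182
Step 2: Compute augmented objective.
t*f(x) = 1.64*14.84 = 24.3376
Total = 24.3376 - 7.182 = 17.1556


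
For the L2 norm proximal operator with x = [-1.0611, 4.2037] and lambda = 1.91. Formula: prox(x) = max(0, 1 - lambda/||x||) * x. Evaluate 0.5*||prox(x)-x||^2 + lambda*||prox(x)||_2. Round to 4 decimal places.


Step 1: Compute ||x||.
||x|| = 4.3356
Step 2: Compute scaling factor.
scale = max(0, 1 - 1.91/4.3356) = 0.5595
Step 3: prox(x) = [-0.5936, 2.3518]
||prox(x)|| = 2.4256
Step 4: Proximal objective.
0.5*||prox-x||^2 = 1.8241
lambda*||prox|| = 4.6329
Total = 6.4569


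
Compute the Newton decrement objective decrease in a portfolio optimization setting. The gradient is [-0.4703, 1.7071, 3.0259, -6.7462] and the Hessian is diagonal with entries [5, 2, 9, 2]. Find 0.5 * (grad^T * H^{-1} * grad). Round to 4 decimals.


Step 1: H is diagonal, so H^(-1) * g = [-0.0941, 0.8536, 0.3362, -3.3731].
Step 2: g^T H^(-1) g = sum_i g_i^2 / H_ii
  = (-0.4703)^2/5 + (1.7071)^2/2 + (3.0259)^2/9 + (-6.7462)^2/2
  = 0.0442 + 1.4571 + 1.0173 + 22.7556 = 25.2743
Step 3: Objective decrease = 0.5 * g^T H^(-1) g = 12.6371


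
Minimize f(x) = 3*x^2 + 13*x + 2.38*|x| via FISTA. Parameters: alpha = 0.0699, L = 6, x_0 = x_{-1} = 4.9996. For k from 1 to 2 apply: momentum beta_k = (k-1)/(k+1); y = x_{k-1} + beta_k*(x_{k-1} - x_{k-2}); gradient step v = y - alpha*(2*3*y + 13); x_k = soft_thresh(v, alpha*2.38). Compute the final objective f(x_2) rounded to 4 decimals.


FISTA on f(x) = 3*x^2 + 13*x + 2.38*|x|
L = 6, alpha = 0.0699
Iteration 1: beta = 0.0, y = 4.9996 + 0.0*(4.9996 - 4.9996) = 4.9996
  grad(y) = 42.9976, v = y - alpha*grad = 1.9941
  prox(v) = soft_thresh(1.9941, 0.1664) = 1.8277
Iteration 2: beta = 0.3333, y = 1.8277 + 0.3333*(1.8277 - 4.9996) = 0.7704
  grad(y) = 17.6224, v = y - alpha*grad = -0.4614
  prox(v) = soft_thresh(-0.4614, 0.1664) = -0.295
f(x_2) = 3*(-0.295)^2 + 13*(-0.295) + 2.38*|-0.295| = -2.8722


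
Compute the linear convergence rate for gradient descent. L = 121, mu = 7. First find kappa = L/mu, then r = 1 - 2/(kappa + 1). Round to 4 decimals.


Step 1: Compute the condition number.
kappa = L/mu = 121/7 = 17.2857
Step 2: Compute the convergence rate.
r = 1 - 2/(kappa + 1) = 1 - 2*mu/(L + mu) = (L - mu)/(L + mu) = 114/128 = 0.8906


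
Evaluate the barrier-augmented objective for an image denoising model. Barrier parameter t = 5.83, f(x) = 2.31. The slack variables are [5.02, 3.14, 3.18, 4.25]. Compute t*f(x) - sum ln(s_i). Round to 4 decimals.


Step 1: Compute log-barrier.
ln values: [1.6134, 1.1442, 1.1569, 1.4469]
phi = -(1.6134 + 1.1442 + 1.1569 + 1.4469) = -5.3615
Step 2: Compute augmented objective.
t*f(x) = 5.83*2.31 = 13.4673
Total = 13.4673 - 5.3615 = 8.1058


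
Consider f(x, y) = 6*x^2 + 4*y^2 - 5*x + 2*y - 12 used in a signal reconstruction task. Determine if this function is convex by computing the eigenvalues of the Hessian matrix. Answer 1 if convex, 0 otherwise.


The Hessian of f(x,y) = 6*x^2 + 4*y^2 - 5*x + 2*y - 12 is:
H = [[12, 0], [0, 8]]
Trace = 12 + 8 = 20
Determinant = 12*8 - (0)^2 = 96
Discriminant = (20)^2 - 4*96 = 16.0
Eigenvalues: lambda_1 = 8.0, lambda_2 = 12.0
The function is convex.

1


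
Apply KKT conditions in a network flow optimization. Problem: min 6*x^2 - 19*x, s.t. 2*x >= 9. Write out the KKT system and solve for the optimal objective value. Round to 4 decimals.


Step 1: Try lambda = 0 (constraint inactive).
x_unc = 19/(2*6) = 1.5833
Check: 2*1.5833 = 3.1666 < 9 -- violated!
Step 2: Constraint must be active: 2*x = 9
x* = 9/2 = 4.5
lambda = (2*6*4.5 - 19)/2 = 17.5
Step 3: Compute optimal value.
f(x*) = 6*4.5^2 - 19*4.5 = 36.0


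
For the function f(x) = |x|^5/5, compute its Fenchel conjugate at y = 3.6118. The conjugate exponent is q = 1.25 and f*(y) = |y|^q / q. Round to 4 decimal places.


The conjugate exponent q satisfies 1/p + 1/q = 1.
p = 5, so q = 5/(5 - 1) = 1.25
|y|^q = 3.6118^1.25 = 4.9791
f*(3.6118) = 4.9791 / 1.25 = 3.9833


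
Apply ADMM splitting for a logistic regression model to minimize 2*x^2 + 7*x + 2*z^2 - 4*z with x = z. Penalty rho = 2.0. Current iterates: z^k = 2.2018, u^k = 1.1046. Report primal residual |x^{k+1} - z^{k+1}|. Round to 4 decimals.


ADMM iteration with rho = 2.0, z^k = 2.2018, u^k = 1.1046
Step 1: x-update.
Minimize 2*x^2 + 7*x + (2.0/2)*(x - 2.2018 + 1.1046)^2
FOC: (2*2 + 2.0)*x = -7 + 2.0*(2.2018 - 1.1046)
x^{k+1} = -0.8009
Step 2: z-update.
Minimize 2*z^2 - 4*z + (2.0/2)*(-0.8009 - z + 1.1046)^2
FOC: (2*2 + 2.0)*z = 4 + 2.0*(-0.8009 + 1.1046)
z^{k+1} = 0.7679
Step 3: u-update.
u^{k+1} = 1.1046 - 0.8009 - 0.7679 = -0.4642
Step 4: Primal residual = |-0.8009 - 0.7679| = 1.5688


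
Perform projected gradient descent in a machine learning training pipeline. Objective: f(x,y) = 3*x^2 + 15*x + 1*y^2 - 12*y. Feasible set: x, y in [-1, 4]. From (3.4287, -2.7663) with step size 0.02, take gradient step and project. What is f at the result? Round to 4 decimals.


Step 1: Compute gradient at (3.4287, -2.7663).
grad_x = 2*3*3.4287 + 15 = 35.5722
grad_y = 2*1*-2.7663 - 12 = -17.5326
Step 2: Gradient step.
x_raw = 3.4287 - 0.02*35.5722 = 2.7173
y_raw = -2.7663 - 0.02*-17.5326 = -2.4156
Step 3: Project onto [-1, 4].
x_proj = clip(2.7173) = 2.7173
y_proj = clip(-2.4156) = -1.0
Step 4: Evaluate f.
f(2.7173, -1.0) = 75.9093


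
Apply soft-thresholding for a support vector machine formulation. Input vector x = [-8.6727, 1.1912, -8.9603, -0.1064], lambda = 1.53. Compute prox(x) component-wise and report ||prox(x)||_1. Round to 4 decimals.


Soft-thresholding with lambda = 1.53:
prox(-8.6727) = sign(-8.6727)*max(|-8.6727| - 1.53, 0) = -7.1427
prox(1.1912) = sign(1.1912)*max(|1.1912| - 1.53, 0) = 0.0
prox(-8.9603) = sign(-8.9603)*max(|-8.9603| - 1.53, 0) = -7.4303
prox(-0.1064) = sign(-0.1064)*max(|-0.1064| - 1.53, 0) = 0.0
prox(x) = [-7.1427, 0.0, -7.4303, 0.0]
||prox(x)||_1 = 7.1427 + 0.0 + 7.4303 + 0.0 = 14.573


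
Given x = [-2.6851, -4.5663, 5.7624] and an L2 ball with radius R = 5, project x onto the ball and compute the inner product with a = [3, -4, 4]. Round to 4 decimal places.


Step 1: Compute ||x|| (intermediates to 6 decimals).
||x|| = sqrt((-2.6851)^2 + (-4.5663)^2 + 5.7624^2) = 7.827267
Step 2: Project.
Since ||x|| > R, scale = R/||x|| = 5/7.827267 = 0.638793, proj(x) = scale * x
proj(x) = [-1.715223, -2.91692, 3.680981]
Step 3: Dot product.
a^T * proj(x) = 3*(-1.715223) - 4*(-2.91692) + 4*3.680981 = 21.2459


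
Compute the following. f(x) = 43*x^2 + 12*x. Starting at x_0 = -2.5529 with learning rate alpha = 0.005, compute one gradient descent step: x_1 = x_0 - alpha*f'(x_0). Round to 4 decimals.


We compute the gradient at x_0 and apply the update.
f'(x) = 86*x + 12
f'(-2.5529) = 86*-2.5529 + 12 = -207.5494
x_1 = -2.5529 - 0.005*-207.5494 = -1.5152


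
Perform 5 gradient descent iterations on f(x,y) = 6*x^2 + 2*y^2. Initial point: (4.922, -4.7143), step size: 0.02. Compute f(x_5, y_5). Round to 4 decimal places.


Gradient descent on f(x,y) = 6*x^2 + 2*y^2.
Starting point: (4.922, -4.7143), alpha = 0.02
Step 1: grad_x = 2*6*4.922 = 59.064, grad_y = 2*2*-4.7143 = -18.8572
  x_1 = 4.922 - 0.02*59.064 = 3.7407
  y_1 = -4.7143 - 0.02*-18.8572 = -4.3372
Step 2: grad_x = 2*6*3.7407 = 44.8886, grad_y = 2*2*-4.3372 = -17.3486
  x_2 = 3.7407 - 0.02*44.8886 = 2.8429
  y_2 = -4.3372 - 0.02*-17.3486 = -3.9902
Step 3: grad_x = 2*6*2.8429 = 34.1154, grad_y = 2*2*-3.9902 = -15.9607
  x_3 = 2.8429 - 0.02*34.1154 = 2.1606
  y_3 = -3.9902 - 0.02*-15.9607 = -3.671
Step 4: grad_x = 2*6*2.1606 = 25.9277, grad_y = 2*2*-3.671 = -14.6839
  x_4 = 2.1606 - 0.02*25.9277 = 1.6421
  y_4 = -3.671 - 0.02*-14.6839 = -3.3773
Step 5: grad_x = 2*6*1.6421 = 19.705, grad_y = 2*2*-3.3773 = -13.5092
  x_5 = 1.6421 - 0.02*19.705 = 1.248
  y_5 = -3.3773 - 0.02*-13.5092 = -3.1071
f(1.248, -3.1071) = 6*1.248^2 + 2*(-3.1071)^2 = 28.653


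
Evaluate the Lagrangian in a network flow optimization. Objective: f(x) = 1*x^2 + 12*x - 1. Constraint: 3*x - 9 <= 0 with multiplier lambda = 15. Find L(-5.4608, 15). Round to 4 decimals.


Step 1: Evaluate f(x).
f(-5.4608) = 1*(-5.4608)^2 + 12*(-5.4608) - 1 = -36.7093
Step 2: Evaluate g(x).
g(-5.4608) = 3*-5.4608 - 9 = -25.3824
Step 3: Compute Lagrangian.
L = -36.7093 + 15*-25.3824 = -417.4453


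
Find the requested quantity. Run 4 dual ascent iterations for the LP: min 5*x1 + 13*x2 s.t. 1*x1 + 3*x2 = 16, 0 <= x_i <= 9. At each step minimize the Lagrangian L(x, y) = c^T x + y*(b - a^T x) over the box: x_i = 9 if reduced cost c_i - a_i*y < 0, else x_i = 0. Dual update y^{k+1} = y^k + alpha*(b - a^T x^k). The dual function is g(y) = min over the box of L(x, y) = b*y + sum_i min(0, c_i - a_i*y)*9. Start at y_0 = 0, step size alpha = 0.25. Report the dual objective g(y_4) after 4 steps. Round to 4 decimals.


Dual ascent for LP: min 5*x1 + 13*x2, 1*x1 + 3*x2 = 16, 0 <= x_i <= 9
Step 1: y^k = 0.0, reduced costs: (5.0, 13.0)
  x^k = (0.0, 0.0), subgradient = b - a^T x = 16.0
  y^{k+1} = 0.0 + 0.25*16.0 = 4.0
Step 2: y^k = 4.0, reduced costs: (1.0, 1.0)
  x^k = (0.0, 0.0), subgradient = b - a^T x = 16.0
  y^{k+1} = 4.0 + 0.25*16.0 = 8.0
Step 3: y^k = 8.0, reduced costs: (-3.0, -11.0)
  x^k = (9.0, 9.0), subgradient = b - a^T x = -20.0
  y^{k+1} = 8.0 + 0.25*-20.0 = 3.0
Step 4: y^k = 3.0, reduced costs: (2.0, 4.0)
  x^k = (0.0, 0.0), subgradient = b - a^T x = 16.0
  y^{k+1} = 3.0 + 0.25*16.0 = 7.0
Dual objective at y_4 = 7.0: reduced costs (-2.0, -8.0), box minimizer x = (9.0, 9.0)
g(y_4) = b*y + (c1 - a1*y)*x1 + (c2 - a2*y)*x2 = 16*7.0 + (-2.0)*9.0 + (-8.0)*9.0 = 112.0 - 18.0 - 72.0 = 22.0


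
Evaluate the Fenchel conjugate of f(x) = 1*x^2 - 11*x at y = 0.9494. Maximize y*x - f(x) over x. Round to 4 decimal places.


f*(y) = sup_x {y*x - a*x^2 - b*x} = sup_x {(y-b)*x - a*x^2}
FOC: (y - b) - 2a*x = 0 => x* = (y - b)/(2a)
x* = (0.9494 + 11)/(2*1) = 5.9747
f*(0.9494) = (y-b)^2/(4a) = (0.9494 + 11)^2/(4*1)
= 142.7882/4 = 35.697


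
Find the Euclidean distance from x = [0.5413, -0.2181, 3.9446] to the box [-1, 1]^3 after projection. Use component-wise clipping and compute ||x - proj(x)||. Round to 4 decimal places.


Project each component onto [-1, 1].
clip(0.5413) = 0.5413, clip(-0.2181) = -0.2181, clip(3.9446) = 1.0
Projection = [0.5413, -0.2181, 1.0]
Squared diffs: [0.0, 0.0, 8.6707]
Distance = sqrt(8.6707) = 2.9446


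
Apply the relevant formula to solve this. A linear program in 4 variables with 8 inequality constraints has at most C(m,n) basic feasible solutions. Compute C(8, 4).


Each vertex corresponds to some choice of n active constraints out of m, so the number of vertices is at most C(m, n) = m! / (n!(m-n)!).
m = 8, n = 4
Numerator: 8 * 7 * 6 * 5
Denominator: 4! = 24
C(8, 4) = 70


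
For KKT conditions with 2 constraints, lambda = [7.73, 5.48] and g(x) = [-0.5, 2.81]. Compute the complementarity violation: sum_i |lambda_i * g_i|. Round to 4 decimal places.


KKT complementary slackness check:
lambda_1 * g_1 = 7.73 * -0.5 = -3.865
lambda_2 * g_2 = 5.48 * 2.81 = 15.3988
Total violation = 3.865 + 15.3988 = 19.2638


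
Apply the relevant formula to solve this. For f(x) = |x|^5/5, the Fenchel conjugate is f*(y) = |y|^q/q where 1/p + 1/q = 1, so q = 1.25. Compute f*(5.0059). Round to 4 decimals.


The conjugate exponent q satisfies 1/p + 1/q = 1.
p = 5, so q = 5/(5 - 1) = 1.25
|y|^q = 5.0059^1.25 = 7.4878
f*(5.0059) = 7.4878 / 1.25 = 5.9902


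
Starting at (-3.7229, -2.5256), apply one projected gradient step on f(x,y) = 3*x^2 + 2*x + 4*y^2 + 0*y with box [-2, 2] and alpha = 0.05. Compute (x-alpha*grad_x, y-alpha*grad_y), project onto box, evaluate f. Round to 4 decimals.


Step 1: Compute gradient at (-3.7229, -2.5256).
grad_x = 2*3*-3.7229 + 2 = -20.3374
grad_y = 2*4*-2.5256 + 0 = -20.2048
Step 2: Gradient step.
x_raw = -3.7229 - 0.05*-20.3374 = -2.706
y_raw = -2.5256 - 0.05*-20.2048 = -1.5154
Step 3: Project onto [-2, 2].
x_proj = clip(-2.706) = -2.0
y_proj = clip(-1.5154) = -1.5154
Step 4: Evaluate f.
f(-2.0, -1.5154) = 17.1853


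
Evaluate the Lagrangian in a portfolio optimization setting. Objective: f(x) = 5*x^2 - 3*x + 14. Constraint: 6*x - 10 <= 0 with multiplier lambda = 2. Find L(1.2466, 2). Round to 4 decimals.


Step 1: Evaluate f(x).
f(1.2466) = 5*1.2466^2 - 3*1.2466 + 14 = 18.0303
Step 2: Evaluate g(x).
g(1.2466) = 6*1.2466 - 10 = -2.5204
Step 3: Compute Lagrangian.
L = 18.0303 + 2*-2.5204 = 12.9895


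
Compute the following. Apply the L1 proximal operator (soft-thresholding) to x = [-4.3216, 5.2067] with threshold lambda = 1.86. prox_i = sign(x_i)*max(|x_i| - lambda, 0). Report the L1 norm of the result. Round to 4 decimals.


Soft-thresholding with lambda = 1.86:
prox(-4.3216) = sign(-4.3216)*max(|-4.3216| - 1.86, 0) = -2.4616
prox(5.2067) = sign(5.2067)*max(|5.2067| - 1.86, 0) = 3.3467
prox(x) = [-2.4616, 3.3467]
||prox(x)||_1 = 2.4616 + 3.3467 = 5.8083


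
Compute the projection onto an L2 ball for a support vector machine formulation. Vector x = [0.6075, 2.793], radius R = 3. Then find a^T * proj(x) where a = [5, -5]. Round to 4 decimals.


Step 1: Compute ||x|| (intermediates to 6 decimals).
||x|| = sqrt(0.6075^2 + 2.793^2) = 2.858305
Step 2: Project.
Since ||x|| <= R, proj = x (no scaling needed).
proj(x) = [0.6075, 2.793]
Step 3: Dot product.
a^T * proj(x) = 5*0.6075 - 5*2.793 = -10.9275


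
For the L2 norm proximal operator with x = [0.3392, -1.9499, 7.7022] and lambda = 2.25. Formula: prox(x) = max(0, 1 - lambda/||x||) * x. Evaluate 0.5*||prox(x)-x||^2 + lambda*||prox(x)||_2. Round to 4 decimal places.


Step 1: Compute ||x||.
||x|| = 7.9524
Step 2: Compute scaling factor.
scale = max(0, 1 - 2.25/7.9524) = 0.7171
Step 3: prox(x) = [0.2432, -1.3982, 5.523]
||prox(x)|| = 5.7024
Step 4: Proximal objective.
0.5*||prox-x||^2 = 2.5313
lambda*||prox|| = 12.8304
Total = 15.3617


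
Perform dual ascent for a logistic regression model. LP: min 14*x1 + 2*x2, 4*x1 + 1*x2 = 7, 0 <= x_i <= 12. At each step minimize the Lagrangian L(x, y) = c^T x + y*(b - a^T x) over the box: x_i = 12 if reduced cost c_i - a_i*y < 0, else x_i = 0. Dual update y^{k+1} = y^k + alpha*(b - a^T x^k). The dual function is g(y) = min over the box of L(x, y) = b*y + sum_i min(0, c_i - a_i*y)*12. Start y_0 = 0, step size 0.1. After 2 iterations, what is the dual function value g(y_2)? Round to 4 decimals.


Dual ascent for LP: min 14*x1 + 2*x2, 4*x1 + 1*x2 = 7, 0 <= x_i <= 12
Step 1: y^k = 0.0, reduced costs: (14.0, 2.0)
  x^k = (0.0, 0.0), subgradient = b - a^T x = 7.0
  y^{k+1} = 0.0 + 0.1*7.0 = 0.7
Step 2: y^k = 0.7, reduced costs: (11.2, 1.3)
  x^k = (0.0, 0.0), subgradient = b - a^T x = 7.0
  y^{k+1} = 0.7 + 0.1*7.0 = 1.4
Dual objective at y_2 = 1.4: reduced costs (8.4, 0.6), box minimizer x = (0.0, 0.0)
g(y_2) = b*y + (c1 - a1*y)*x1 + (c2 - a2*y)*x2 = 7*1.4 + 8.4*0.0 + 0.6*0.0 = 9.8 + 0.0 + 0.0 = 9.8


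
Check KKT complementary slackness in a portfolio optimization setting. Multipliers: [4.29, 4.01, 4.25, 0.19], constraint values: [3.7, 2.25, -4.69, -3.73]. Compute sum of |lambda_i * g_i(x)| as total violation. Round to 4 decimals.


KKT complementary slackness check:
lambda_1 * g_1 = 4.29 * 3.7 = 15.873
lambda_2 * g_2 = 4.01 * 2.25 = 9.0225
lambda_3 * g_3 = 4.25 * -4.69 = -19.9325
lambda_4 * g_4 = 0.19 * -3.73 = -0.7087
Total violation = 15.873 + 9.0225 + 19.9325 + 0.7087 = 45.5367


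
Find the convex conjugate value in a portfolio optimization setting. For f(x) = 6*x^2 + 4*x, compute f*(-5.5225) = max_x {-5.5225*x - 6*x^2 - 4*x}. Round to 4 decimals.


f*(y) = sup_x {y*x - a*x^2 - b*x} = sup_x {(y-b)*x - a*x^2}
FOC: (y - b) - 2a*x = 0 => x* = (y - b)/(2a)
x* = (-5.5225 - 4)/(2*6) = -0.7935
f*(-5.5225) = (y-b)^2/(4a) = (-5.5225 - 4)^2/(4*6)
= 90.678/24 = 3.7783


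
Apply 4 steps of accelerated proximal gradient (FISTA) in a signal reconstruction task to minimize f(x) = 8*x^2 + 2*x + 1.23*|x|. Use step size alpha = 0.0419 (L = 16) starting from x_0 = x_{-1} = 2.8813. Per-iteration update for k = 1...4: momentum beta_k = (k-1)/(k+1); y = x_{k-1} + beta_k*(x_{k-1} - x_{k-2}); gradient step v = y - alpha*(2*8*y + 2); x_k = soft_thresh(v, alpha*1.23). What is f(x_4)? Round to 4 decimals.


FISTA on f(x) = 8*x^2 + 2*x + 1.23*|x|
L = 16, alpha = 0.0419
Iteration 1: beta = 0.0, y = 2.8813 + 0.0*(2.8813 - 2.8813) = 2.8813
  grad(y) = 48.1008, v = y - alpha*grad = 0.8659
  prox(v) = soft_thresh(0.8659, 0.0515) = 0.8143
Iteration 2: beta = 0.3333, y = 0.8143 + 0.3333*(0.8143 - 2.8813) = 0.1254
  grad(y) = 4.0056, v = y - alpha*grad = -0.0425
  prox(v) = soft_thresh(-0.0425, 0.0515) = 0.0
Iteration 3: beta = 0.5, y = 0.0 + 0.5*(0.0 - 0.8143) = -0.4072
  grad(y) = -4.5147, v = y - alpha*grad = -0.218
  prox(v) = soft_thresh(-0.218, 0.0515) = -0.1665
Iteration 4: beta = 0.6, y = -0.1665 + 0.6*(-0.1665 - 0.0) = -0.2663
  grad(y) = -2.2615, v = y - alpha*grad = -0.1716
  prox(v) = soft_thresh(-0.1716, 0.0515) = -0.1201
f(x_4) = 8*(-0.1201)^2 + 2*(-0.1201) + 1.23*|-0.1201| = 0.0229


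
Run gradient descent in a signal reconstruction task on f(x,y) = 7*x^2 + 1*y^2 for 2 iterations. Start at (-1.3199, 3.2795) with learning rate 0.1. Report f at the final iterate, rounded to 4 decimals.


Gradient descent on f(x,y) = 7*x^2 + 1*y^2.
Starting point: (-1.3199, 3.2795), alpha = 0.1
Step 1: grad_x = 2*7*-1.3199 = -18.4786, grad_y = 2*1*3.2795 = 6.559
  x_1 = -1.3199 - 0.1*-18.4786 = 0.528
  y_1 = 3.2795 - 0.1*6.559 = 2.6236
Step 2: grad_x = 2*7*0.528 = 7.3914, grad_y = 2*1*2.6236 = 5.2472
  x_2 = 0.528 - 0.1*7.3914 = -0.2112
  y_2 = 2.6236 - 0.1*5.2472 = 2.0989
f(-0.2112, 2.0989) = 7*(-0.2112)^2 + 1*2.0989^2 = 4.7175


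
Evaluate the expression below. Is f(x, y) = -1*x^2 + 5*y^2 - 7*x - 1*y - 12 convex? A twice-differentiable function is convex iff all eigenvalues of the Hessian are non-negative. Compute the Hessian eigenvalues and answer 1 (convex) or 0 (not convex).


The Hessian of f(x,y) = -1*x^2 + 5*y^2 - 7*x - 1*y - 12 is:
H = [[-2, 0], [0, 10]]
Trace = -2 + 10 = 8
Determinant = -2*10 - (0)^2 = -20
Discriminant = (8)^2 - 4*-20 = 144.0
Eigenvalues: lambda_1 = -2.0, lambda_2 = 10.0
The function is not convex.

0


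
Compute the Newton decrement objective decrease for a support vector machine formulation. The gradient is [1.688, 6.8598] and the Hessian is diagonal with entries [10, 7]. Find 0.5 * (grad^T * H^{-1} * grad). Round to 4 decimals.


Step 1: H is diagonal, so H^(-1) * g = [0.1688, 0.98].
Step 2: g^T H^(-1) g = sum_i g_i^2 / H_ii
  = (1.688)^2/10 + (6.8598)^2/7
  = 0.2849 + 6.7224 = 7.0073
Step 3: Objective decrease = 0.5 * g^T H^(-1) g = 3.5037


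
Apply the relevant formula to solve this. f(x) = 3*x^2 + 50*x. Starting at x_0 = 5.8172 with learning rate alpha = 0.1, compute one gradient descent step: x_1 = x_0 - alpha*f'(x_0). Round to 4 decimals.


We compute the gradient at x_0 and apply the update.
f'(x) = 6*x + 50
f'(5.8172) = 6*5.8172 + 50 = 84.9032
x_1 = 5.8172 - 0.1*84.9032 = -2.6731


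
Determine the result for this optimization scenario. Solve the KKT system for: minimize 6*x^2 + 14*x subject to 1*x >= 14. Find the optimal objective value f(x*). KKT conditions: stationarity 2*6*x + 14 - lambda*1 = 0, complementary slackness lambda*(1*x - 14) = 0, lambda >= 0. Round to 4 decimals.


Step 1: Try lambda = 0 (constraint inactive).
x_unc = -14/(2*6) = -1.1667
Check: 1*-1.1667 = -1.1667 < 14 -- violated!
Step 2: Constraint must be active: 1*x = 14
x* = 14/1 = 14.0
lambda = (2*6*14.0 + 14)/1 = 182.0
Step 3: Compute optimal value.
f(x*) = 6*14.0^2 + 14*14.0 = 1372.0


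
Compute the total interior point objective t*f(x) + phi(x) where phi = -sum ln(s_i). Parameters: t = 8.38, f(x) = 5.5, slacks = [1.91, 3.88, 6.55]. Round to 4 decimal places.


Step 1: Compute log-barrier.
ln values: [0.6471, 1.3558, 1.8795]
phi = -(0.6471 + 1.3558 + 1.8795) = -3.8824
Step 2: Compute augmented objective.
t*f(x) = 8.38*5.5 = 46.09
Total = 46.09 - 3.8824 = 42.2076


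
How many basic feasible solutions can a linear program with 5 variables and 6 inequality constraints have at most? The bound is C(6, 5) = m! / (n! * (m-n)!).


Each vertex corresponds to some choice of n active constraints out of m, so the number of vertices is at most C(m, n) = m! / (n!(m-n)!).
m = 6, n = 5
Numerator: 6 * 5 * 4 * 3 * 2
Denominator: 5! = 120
C(6, 5) = 6


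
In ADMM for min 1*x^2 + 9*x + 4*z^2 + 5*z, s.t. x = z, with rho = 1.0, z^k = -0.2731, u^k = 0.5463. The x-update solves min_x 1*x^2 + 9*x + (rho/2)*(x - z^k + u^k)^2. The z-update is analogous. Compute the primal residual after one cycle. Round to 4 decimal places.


ADMM iteration with rho = 1.0, z^k = -0.2731, u^k = 0.5463
Step 1: x-update.
Minimize 1*x^2 + 9*x + (1.0/2)*(x + 0.2731 + 0.5463)^2
FOC: (2*1 + 1.0)*x = -9 + 1.0*(-0.2731 - 0.5463)
x^{k+1} = -3.2731
Step 2: z-update.
Minimize 4*z^2 + 5*z + (1.0/2)*(-3.2731 - z + 0.5463)^2
FOC: (2*4 + 1.0)*z = -5 + 1.0*(-3.2731 + 0.5463)
z^{k+1} = -0.8585
Step 3: u-update.
u^{k+1} = 0.5463 - 3.2731 + 0.8585 = -1.8683
Step 4: Primal residual = |-3.2731 + 0.8585| = 2.4146


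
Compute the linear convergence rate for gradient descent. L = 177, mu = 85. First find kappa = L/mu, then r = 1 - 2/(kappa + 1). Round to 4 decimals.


Step 1: Compute the condition number.
kappa = L/mu = 177/85 = 2.0824
Step 2: Compute the convergence rate.
r = 1 - 2/(kappa + 1) = 1 - 2*mu/(L + mu) = (L - mu)/(L + mu) = 92/262 = 0.3511


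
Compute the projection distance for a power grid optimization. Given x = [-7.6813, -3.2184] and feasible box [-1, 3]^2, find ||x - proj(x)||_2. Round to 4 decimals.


Project each component onto [-1, 3].
clip(-7.6813) = -1.0, clip(-3.2184) = -1.0
Projection = [-1.0, -1.0]
Squared diffs: [44.6398, 4.9213]
Distance = sqrt(49.5611) = 7.04


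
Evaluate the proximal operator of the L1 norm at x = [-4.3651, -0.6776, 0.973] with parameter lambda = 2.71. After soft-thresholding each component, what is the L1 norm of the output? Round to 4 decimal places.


Soft-thresholding with lambda = 2.71:
prox(-4.3651) = sign(-4.3651)*max(|-4.3651| - 2.71, 0) = -1.6551
prox(-0.6776) = sign(-0.6776)*max(|-0.6776| - 2.71, 0) = 0.0
prox(0.973) = sign(0.973)*max(|0.973| - 2.71, 0) = 0.0
prox(x) = [-1.6551, 0.0, 0.0]
||prox(x)||_1 = 1.6551 + 0.0 + 0.0 = 1.6551


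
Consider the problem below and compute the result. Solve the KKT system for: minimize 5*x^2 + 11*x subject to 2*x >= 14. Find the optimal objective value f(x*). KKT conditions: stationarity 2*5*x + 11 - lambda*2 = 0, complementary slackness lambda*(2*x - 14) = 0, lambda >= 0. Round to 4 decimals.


Step 1: Try lambda = 0 (constraint inactive).
x_unc = -11/(2*5) = -1.1
Check: 2*-1.1 = -2.2 < 14 -- violated!
Step 2: Constraint must be active: 2*x = 14
x* = 14/2 = 7.0
lambda = (2*5*7.0 + 11)/2 = 40.5
Step 3: Compute optimal value.
f(x*) = 5*7.0^2 + 11*7.0 = 322.0


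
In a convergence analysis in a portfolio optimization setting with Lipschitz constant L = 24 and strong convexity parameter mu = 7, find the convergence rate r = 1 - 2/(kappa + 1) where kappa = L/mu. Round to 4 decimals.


Step 1: Compute the condition number.
kappa = L/mu = 24/7 = 3.4286
Step 2: Compute the convergence rate.
r = 1 - 2/(kappa + 1) = 1 - 2*mu/(L + mu) = (L - mu)/(L + mu) = 17/31 = 0.5484


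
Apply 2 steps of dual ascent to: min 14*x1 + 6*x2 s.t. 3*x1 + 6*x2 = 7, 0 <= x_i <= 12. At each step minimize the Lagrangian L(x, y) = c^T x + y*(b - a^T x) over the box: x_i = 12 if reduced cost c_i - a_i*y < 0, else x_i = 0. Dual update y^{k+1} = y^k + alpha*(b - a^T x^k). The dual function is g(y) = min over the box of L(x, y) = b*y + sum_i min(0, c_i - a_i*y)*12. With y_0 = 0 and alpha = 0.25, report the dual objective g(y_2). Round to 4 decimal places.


Dual ascent for LP: min 14*x1 + 6*x2, 3*x1 + 6*x2 = 7, 0 <= x_i <= 12
Step 1: y^k = 0.0, reduced costs: (14.0, 6.0)
  x^k = (0.0, 0.0), subgradient = b - a^T x = 7.0
  y^{k+1} = 0.0 + 0.25*7.0 = 1.75
Step 2: y^k = 1.75, reduced costs: (8.75, -4.5)
  x^k = (0.0, 12.0), subgradient = b - a^T x = -65.0
  y^{k+1} = 1.75 + 0.25*-65.0 = -14.5
Dual objective at y_2 = -14.5: reduced costs (57.5, 93.0), box minimizer x = (0.0, 0.0)
g(y_2) = b*y + (c1 - a1*y)*x1 + (c2 - a2*y)*x2 = 7*(-14.5) + 57.5*0.0 + 93.0*0.0 = -101.5 + 0.0 + 0.0 = -101.5


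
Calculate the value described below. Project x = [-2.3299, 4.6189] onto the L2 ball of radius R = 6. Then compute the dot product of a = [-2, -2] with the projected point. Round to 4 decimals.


Step 1: Compute ||x|| (intermediates to 6 decimals).
||x|| = sqrt((-2.3299)^2 + 4.6189^2) = 5.173265
Step 2: Project.
Since ||x|| <= R, proj = x (no scaling needed).
proj(x) = [-2.3299, 4.6189]
Step 3: Dot product.
a^T * proj(x) = -2*(-2.3299) - 2*4.6189 = -4.578


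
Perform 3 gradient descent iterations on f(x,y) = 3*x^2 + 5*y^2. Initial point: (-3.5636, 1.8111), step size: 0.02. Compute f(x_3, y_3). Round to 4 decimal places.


Gradient descent on f(x,y) = 3*x^2 + 5*y^2.
Starting point: (-3.5636, 1.8111), alpha = 0.02
Step 1: grad_x = 2*3*-3.5636 = -21.3816, grad_y = 2*5*1.8111 = 18.111
  x_1 = -3.5636 - 0.02*-21.3816 = -3.136
  y_1 = 1.8111 - 0.02*18.111 = 1.4489
Step 2: grad_x = 2*3*-3.136 = -18.8158, grad_y = 2*5*1.4489 = 14.4888
  x_2 = -3.136 - 0.02*-18.8158 = -2.7597
  y_2 = 1.4489 - 0.02*14.4888 = 1.1591
Step 3: grad_x = 2*3*-2.7597 = -16.5579, grad_y = 2*5*1.1591 = 11.591
  x_3 = -2.7597 - 0.02*-16.5579 = -2.4285
  y_3 = 1.1591 - 0.02*11.591 = 0.9273
f(-2.4285, 0.9273) = 3*(-2.4285)^2 + 5*0.9273^2 = 21.992


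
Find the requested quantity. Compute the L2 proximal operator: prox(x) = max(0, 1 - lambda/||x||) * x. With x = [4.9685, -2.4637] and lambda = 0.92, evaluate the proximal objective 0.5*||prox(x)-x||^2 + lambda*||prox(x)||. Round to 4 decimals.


Step 1: Compute ||x||.
||x|| = 5.5458
Step 2: Compute scaling factor.
scale = max(0, 1 - 0.92/5.5458) = 0.8341
Step 3: prox(x) = [4.1443, -2.055]
||prox(x)|| = 4.6258
Step 4: Proximal objective.
0.5*||prox-x||^2 = 0.4232
lambda*||prox|| = 4.2557
Total = 4.6789


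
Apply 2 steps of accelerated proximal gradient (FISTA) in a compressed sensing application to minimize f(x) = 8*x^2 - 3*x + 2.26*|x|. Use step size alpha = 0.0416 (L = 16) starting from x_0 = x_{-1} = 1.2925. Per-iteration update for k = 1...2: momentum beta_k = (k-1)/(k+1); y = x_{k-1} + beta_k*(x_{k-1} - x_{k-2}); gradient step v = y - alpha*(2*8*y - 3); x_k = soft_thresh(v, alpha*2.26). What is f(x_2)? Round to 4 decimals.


FISTA on f(x) = 8*x^2 - 3*x + 2.26*|x|
L = 16, alpha = 0.0416
Iteration 1: beta = 0.0, y = 1.2925 + 0.0*(1.2925 - 1.2925) = 1.2925
  grad(y) = 17.68, v = y - alpha*grad = 0.557
  prox(v) = soft_thresh(0.557, 0.094) = 0.463
Iteration 2: beta = 0.3333, y = 0.463 + 0.3333*(0.463 - 1.2925) = 0.1865
  grad(y) = -0.0161, v = y - alpha*grad = 0.1872
  prox(v) = soft_thresh(0.1872, 0.094) = 0.0931
f(x_2) = 8*0.0931^2 - 3*0.0931 + 2.26*|0.0931| = 0.0005


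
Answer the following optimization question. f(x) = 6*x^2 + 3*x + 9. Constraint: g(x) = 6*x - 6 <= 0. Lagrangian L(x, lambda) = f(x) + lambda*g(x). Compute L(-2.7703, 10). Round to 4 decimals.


Step 1: Evaluate f(x).
f(-2.7703) = 6*(-2.7703)^2 + 3*(-2.7703) + 9 = 46.7365
Step 2: Evaluate g(x).
g(-2.7703) = 6*-2.7703 - 6 = -22.6218
Step 3: Compute Lagrangian.
L = 46.7365 + 10*-22.6218 = -179.4815


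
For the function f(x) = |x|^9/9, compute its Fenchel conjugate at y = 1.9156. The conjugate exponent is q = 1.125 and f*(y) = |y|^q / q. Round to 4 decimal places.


The conjugate exponent q satisfies 1/p + 1/q = 1.
p = 9, so q = 9/(9 - 1) = 1.125
|y|^q = 1.9156^1.125 = 2.0777
f*(1.9156) = 2.0777 / 1.125 = 1.8469


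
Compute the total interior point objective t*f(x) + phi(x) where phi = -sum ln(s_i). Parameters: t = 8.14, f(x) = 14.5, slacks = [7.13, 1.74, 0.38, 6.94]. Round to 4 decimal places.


Step 1: Compute log-barrier.
ln values: [1.9643, 0.5539, -0.9676, 1.9373]
phi = -(1.9643 + 0.5539 - 0.9676 + 1.9373) = -3.4879
Step 2: Compute augmented objective.
t*f(x) = 8.14*14.5 = 118.03
Total = 118.03 - 3.4879 = 114.5421


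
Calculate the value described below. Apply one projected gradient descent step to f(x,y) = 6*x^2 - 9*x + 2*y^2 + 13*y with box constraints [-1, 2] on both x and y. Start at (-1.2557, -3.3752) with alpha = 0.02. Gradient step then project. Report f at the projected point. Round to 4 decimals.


Step 1: Compute gradient at (-1.2557, -3.3752).
grad_x = 2*6*-1.2557 - 9 = -24.0684
grad_y = 2*2*-3.3752 + 13 = -0.5008
Step 2: Gradient step.
x_raw = -1.2557 - 0.02*-24.0684 = -0.7743
y_raw = -3.3752 - 0.02*-0.5008 = -3.3652
Step 3: Project onto [-1, 2].
x_proj = clip(-0.7743) = -0.7743
y_proj = clip(-3.3652) = -1.0
Step 4: Evaluate f.
f(-0.7743, -1.0) = -0.4335


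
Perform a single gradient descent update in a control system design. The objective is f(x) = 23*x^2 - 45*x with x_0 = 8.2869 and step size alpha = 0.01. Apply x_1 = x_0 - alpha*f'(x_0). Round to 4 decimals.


We compute the gradient at x_0 and apply the update.
f'(x) = 46*x - 45
f'(8.2869) = 46*8.2869 - 45 = 336.1974
x_1 = 8.2869 - 0.01*336.1974 = 4.9249


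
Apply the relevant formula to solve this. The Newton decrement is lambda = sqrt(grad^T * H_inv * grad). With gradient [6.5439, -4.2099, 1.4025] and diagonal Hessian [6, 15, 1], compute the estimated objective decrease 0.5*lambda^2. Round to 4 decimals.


Step 1: H is diagonal, so H^(-1) * g = [1.0907, -0.2807, 1.4025].
Step 2: g^T H^(-1) g = sum_i g_i^2 / H_ii
  = (6.5439)^2/6 + (-4.2099)^2/15 + (1.4025)^2/1
  = 7.1371 + 1.1816 + 1.967 = 10.2857
Step 3: Objective decrease = 0.5 * g^T H^(-1) g = 5.1428


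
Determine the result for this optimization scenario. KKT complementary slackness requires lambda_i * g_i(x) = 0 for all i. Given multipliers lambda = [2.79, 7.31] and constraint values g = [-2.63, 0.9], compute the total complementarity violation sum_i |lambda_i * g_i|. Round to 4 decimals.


KKT complementary slackness check:
lambda_1 * g_1 = 2.79 * -2.63 = -7.3377
lambda_2 * g_2 = 7.31 * 0.9 = 6.579
Total violation = 7.3377 + 6.579 = 13.9167


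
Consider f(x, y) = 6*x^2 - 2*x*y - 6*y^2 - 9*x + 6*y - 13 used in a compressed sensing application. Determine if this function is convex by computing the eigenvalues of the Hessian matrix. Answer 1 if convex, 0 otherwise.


The Hessian of f(x,y) = 6*x^2 - 2*x*y - 6*y^2 - 9*x + 6*y - 13 is:
H = [[12, -2], [-2, -12]]
Trace = 12 - 12 = 0
Determinant = 12*-12 - (-2)^2 = -148
Discriminant = (0)^2 - 4*-148 = 592.0
Eigenvalues: lambda_1 = -12.1655, lambda_2 = 12.1655
The function is not convex.

0


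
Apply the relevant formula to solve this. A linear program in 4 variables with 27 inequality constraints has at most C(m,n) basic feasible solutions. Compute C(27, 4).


Each vertex corresponds to some choice of n active constraints out of m, so the number of vertices is at most C(m, n) = m! / (n!(m-n)!).
m = 27, n = 4
Numerator: 27 * 26 * 25 * 24
Denominator: 4! = 24
C(27, 4) = 17550


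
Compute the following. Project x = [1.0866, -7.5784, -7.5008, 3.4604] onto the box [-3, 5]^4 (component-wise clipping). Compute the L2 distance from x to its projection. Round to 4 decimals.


Project each component onto [-3, 5].
clip(1.0866) = 1.0866, clip(-7.5784) = -3.0, clip(-7.5008) = -3.0, clip(3.4604) = 3.4604
Projection = [1.0866, -3.0, -3.0, 3.4604]
Squared diffs: [0.0, 20.9617, 20.2572, 0.0]
Distance = sqrt(41.2189) = 6.4202
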